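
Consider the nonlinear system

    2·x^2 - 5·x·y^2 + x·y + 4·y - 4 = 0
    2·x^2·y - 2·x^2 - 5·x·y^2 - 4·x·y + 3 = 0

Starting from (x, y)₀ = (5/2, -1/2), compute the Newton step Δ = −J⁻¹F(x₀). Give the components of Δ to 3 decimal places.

(-0.749, 0.213)

At (5/2, -1/2): F = (2.125, -13.875).
Jacobian J = [[4·x - 5·y^2 + y, -10·x·y + x + 4], [4·x·y - 4·x - 5·y^2 - 4·y, 2·x^2 - 10·x·y - 4·x]].
At the point, J = [[8.250, 19.000], [-14.250, 15.000]] (det J = 394.500).
Solving J·Δ = −F gives Δ = (-0.749, 0.213).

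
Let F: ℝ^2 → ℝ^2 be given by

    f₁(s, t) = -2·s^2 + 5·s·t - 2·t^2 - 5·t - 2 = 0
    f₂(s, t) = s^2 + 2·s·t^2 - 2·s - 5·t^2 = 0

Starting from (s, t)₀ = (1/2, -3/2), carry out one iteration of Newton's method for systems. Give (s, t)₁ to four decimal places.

(0.4614, -0.6762)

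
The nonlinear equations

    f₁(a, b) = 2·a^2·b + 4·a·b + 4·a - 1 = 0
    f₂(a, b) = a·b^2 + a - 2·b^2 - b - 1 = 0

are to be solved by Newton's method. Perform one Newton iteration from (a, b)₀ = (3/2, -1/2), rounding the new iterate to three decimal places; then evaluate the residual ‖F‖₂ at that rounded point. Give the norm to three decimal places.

0.246

At (3/2, -1/2): F = (-0.250, 0.875).
Jacobian J = [[4·a·b + 4·b + 4, 2·a^2 + 4·a], [b^2 + 1, 2·a·b - 4·b - 1]].
At the point, J = [[-1.000, 10.500], [1.250, -0.500]] (det J = -12.625).
Solving J·Δ = −F gives Δ = (-0.718, -0.045).
Then the next iterate is (a, b)₁ = (0.782, -0.545).
Re-evaluating at (0.782, -0.545): F = (-0.24332, -0.03478), so ‖F‖₂ = 0.246.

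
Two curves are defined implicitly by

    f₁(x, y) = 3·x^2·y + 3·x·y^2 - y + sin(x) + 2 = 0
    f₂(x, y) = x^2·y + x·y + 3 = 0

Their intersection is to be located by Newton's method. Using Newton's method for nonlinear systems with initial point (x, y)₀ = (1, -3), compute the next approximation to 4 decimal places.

At (1, -3): F = (23.841471, -3.0000).
Jacobian J = [[6·x·y + 3·y^2 + cos(x), 3·x^2 + 6·x·y - 1], [2·x·y + y, x^2 + x]].
At the point, J = [[9.540302, -16.0000], [-9.0000, 2.0000]] (det J = -124.919395).
Solving J·Δ = −F gives Δ = (-0.0025, 1.4886).
Then the next iterate is (x, y)₁ = (0.9975, -1.5114).

(0.9975, -1.5114)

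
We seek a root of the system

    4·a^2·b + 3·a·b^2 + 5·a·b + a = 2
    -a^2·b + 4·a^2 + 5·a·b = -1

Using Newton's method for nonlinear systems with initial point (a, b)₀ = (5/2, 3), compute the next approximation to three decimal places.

(-0.048, 3.993)

At (5/2, 3): F = (180.500, 44.750).
Jacobian J = [[8·a·b + 3·b^2 + 5·b + 1, 4·a^2 + 6·a·b + 5·a], [-2·a·b + 8·a + 5·b, -a^2 + 5·a]].
At the point, J = [[103.000, 82.500], [20.000, 6.250]] (det J = -1006.250).
Solving J·Δ = −F gives Δ = (-2.548, 0.993).
Then the next iterate is (a, b)₁ = (-0.048, 3.993).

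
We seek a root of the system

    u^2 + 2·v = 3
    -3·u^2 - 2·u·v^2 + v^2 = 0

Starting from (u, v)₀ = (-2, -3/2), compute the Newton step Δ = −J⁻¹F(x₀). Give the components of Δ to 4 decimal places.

At (-2, -3/2): F = (-2.0000, -0.7500).
Jacobian J = [[2·u, 2], [-6·u - 2·v^2, -4·u·v + 2·v]].
At the point, J = [[-4.0000, 2.0000], [7.5000, -15.0000]] (det J = 45.0000).
Solving J·Δ = −F gives Δ = (-0.7000, -0.4000).

(-0.7000, -0.4000)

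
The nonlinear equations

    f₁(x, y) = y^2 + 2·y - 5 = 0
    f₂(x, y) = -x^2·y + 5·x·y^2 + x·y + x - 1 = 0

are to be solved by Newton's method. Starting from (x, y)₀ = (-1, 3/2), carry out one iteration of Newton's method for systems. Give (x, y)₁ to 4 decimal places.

(-0.0806, 1.4500)

At (-1, 3/2): F = (0.2500, -16.2500).
Jacobian J = [[0, 2·y + 2], [-2·x·y + 5·y^2 + y + 1, -x^2 + 10·x·y + x]].
At the point, J = [[0.0000, 5.0000], [16.7500, -17.0000]] (det J = -83.7500).
Solving J·Δ = −F gives Δ = (0.9194, -0.0500).
Then the next iterate is (x, y)₁ = (-0.0806, 1.4500).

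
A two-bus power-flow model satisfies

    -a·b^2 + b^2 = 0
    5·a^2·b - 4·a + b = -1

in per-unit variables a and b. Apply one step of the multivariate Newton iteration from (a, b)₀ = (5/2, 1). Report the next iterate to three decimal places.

At (5/2, 1): F = (-1.500, 23.250).
Jacobian J = [[-b^2, -2·a·b + 2·b], [10·a·b - 4, 5·a^2 + 1]].
At the point, J = [[-1.000, -3.000], [21.000, 32.250]] (det J = 30.750).
Solving J·Δ = −F gives Δ = (-0.695, -0.268).
Then the next iterate is (a, b)₁ = (1.805, 0.732).

(1.805, 0.732)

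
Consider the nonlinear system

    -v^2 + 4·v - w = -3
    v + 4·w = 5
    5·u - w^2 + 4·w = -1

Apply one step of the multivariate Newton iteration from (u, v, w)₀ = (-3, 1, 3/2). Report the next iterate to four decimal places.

(-0.9611, -1.2222, 1.5556)

At (-3, 1, 3/2): F = (4.5000, 2.0000, -10.2500).
Jacobian J = [[0, -2·v + 4, -1], [0, 1, 4], [5, 0, -2·w + 4]].
At the point, J = [[0.0000, 2.0000, -1.0000], [0.0000, 1.0000, 4.0000], [5.0000, 0.0000, 1.0000]] (det J = 45.0000).
Solving J·Δ = −F gives Δ = (2.0389, -2.2222, 0.0556).
Then the next iterate is (u, v, w)₁ = (-0.9611, -1.2222, 1.5556).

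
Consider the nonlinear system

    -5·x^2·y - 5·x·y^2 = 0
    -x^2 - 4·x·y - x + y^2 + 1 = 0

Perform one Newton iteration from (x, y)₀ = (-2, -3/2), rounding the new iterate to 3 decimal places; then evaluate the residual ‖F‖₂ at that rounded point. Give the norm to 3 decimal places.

13.684

At (-2, -3/2): F = (52.500, -10.750).
Jacobian J = [[-10·x·y - 5·y^2, -5·x^2 - 10·x·y], [-2·x - 4·y - 1, -4·x + 2·y]].
At the point, J = [[-41.250, -50.000], [9.000, 5.000]] (det J = 243.750).
Solving J·Δ = −F gives Δ = (1.128, 0.119).
Then the next iterate is (x, y)₁ = (-0.872, -1.381).
Re-evaluating at (-0.872, -1.381): F = (13.56567, -1.79815), so ‖F‖₂ = 13.684.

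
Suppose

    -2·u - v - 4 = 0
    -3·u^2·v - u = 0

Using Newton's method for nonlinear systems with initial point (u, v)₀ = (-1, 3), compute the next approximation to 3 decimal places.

At (-1, 3): F = (-5.000, -8.000).
Jacobian J = [[-2, -1], [-6·u·v - 1, -3·u^2]].
At the point, J = [[-2.000, -1.000], [17.000, -3.000]] (det J = 23.000).
Solving J·Δ = −F gives Δ = (-0.304, -4.391).
Then the next iterate is (u, v)₁ = (-1.304, -1.391).

(-1.304, -1.391)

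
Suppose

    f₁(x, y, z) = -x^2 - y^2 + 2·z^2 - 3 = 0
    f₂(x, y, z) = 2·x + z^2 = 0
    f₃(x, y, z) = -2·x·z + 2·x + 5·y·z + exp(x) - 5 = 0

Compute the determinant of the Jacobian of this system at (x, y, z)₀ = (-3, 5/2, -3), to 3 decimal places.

246.494

J = [[-2·x, -2·y, 4·z], [2, 0, 2·z], [-2·z + exp(x) + 2, 5·z, -2·x + 5·y]].
At the point, J = [[6.000, -5.000, -12.000], [2.000, 0.000, -6.000], [8.04979, -15.000, 18.500]].
det J = 246.494.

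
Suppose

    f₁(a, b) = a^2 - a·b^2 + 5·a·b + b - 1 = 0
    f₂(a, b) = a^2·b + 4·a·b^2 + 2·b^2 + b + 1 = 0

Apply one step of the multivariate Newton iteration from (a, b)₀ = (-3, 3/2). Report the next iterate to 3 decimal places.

(-9.167, 1.175)

At (-3, 3/2): F = (-6.250, -6.500).
Jacobian J = [[2·a - b^2 + 5·b, -2·a·b + 5·a + 1], [2·a·b + 4·b^2, a^2 + 8·a·b + 4·b + 1]].
At the point, J = [[-0.750, -5.000], [0.000, -20.000]] (det J = 15.000).
Solving J·Δ = −F gives Δ = (-6.167, -0.325).
Then the next iterate is (a, b)₁ = (-9.167, 1.175).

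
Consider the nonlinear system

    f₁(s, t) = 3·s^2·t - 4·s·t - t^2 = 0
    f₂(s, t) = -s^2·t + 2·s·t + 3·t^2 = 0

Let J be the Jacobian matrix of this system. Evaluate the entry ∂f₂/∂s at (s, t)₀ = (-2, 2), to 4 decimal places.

12.0000

∂f₂/∂s = -2·s·t + 2·t.
At (-2, 2) this is 12.0000.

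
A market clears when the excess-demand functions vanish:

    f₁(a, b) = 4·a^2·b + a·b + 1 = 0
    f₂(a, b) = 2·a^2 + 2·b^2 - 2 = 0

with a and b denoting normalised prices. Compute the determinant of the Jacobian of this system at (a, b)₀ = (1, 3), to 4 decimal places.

304.0000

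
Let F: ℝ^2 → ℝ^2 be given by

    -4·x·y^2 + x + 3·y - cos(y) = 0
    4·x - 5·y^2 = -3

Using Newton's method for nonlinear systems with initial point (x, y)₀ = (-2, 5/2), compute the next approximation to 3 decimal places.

At (-2, 5/2): F = (56.30114, -36.250).
Jacobian J = [[-4·y^2 + 1, -8·x·y + sin(y) + 3], [4, -10·y]].
At the point, J = [[-24.000, 43.59847], [4.000, -25.000]] (det J = 425.60611).
Solving J·Δ = −F gives Δ = (-0.406, -1.515).
Then the next iterate is (x, y)₁ = (-2.406, 0.985).

(-2.406, 0.985)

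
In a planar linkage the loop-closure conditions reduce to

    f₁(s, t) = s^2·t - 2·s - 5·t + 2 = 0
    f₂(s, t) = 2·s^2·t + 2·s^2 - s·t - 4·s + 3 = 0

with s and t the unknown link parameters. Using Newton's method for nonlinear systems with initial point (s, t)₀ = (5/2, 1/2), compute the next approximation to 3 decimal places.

At (5/2, 1/2): F = (-2.375, 10.500).
Jacobian J = [[2·s·t - 2, s^2 - 5], [4·s·t + 4·s - t - 4, 2·s^2 - s]].
At the point, J = [[0.500, 1.250], [10.500, 10.000]] (det J = -8.125).
Solving J·Δ = −F gives Δ = (-4.538, 3.715).
Then the next iterate is (s, t)₁ = (-2.038, 4.215).

(-2.038, 4.215)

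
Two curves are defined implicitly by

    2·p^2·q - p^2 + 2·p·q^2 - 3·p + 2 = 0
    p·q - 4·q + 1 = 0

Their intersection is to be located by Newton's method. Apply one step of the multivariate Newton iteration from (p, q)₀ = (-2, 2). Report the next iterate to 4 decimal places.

(-0.0690, 0.8103)

At (-2, 2): F = (4.0000, -11.0000).
Jacobian J = [[4·p·q - 2·p + 2·q^2 - 3, 2·p^2 + 4·p·q], [q, p - 4]].
At the point, J = [[-7.0000, -8.0000], [2.0000, -6.0000]] (det J = 58.0000).
Solving J·Δ = −F gives Δ = (1.9310, -1.1897).
Then the next iterate is (p, q)₁ = (-0.0690, 0.8103).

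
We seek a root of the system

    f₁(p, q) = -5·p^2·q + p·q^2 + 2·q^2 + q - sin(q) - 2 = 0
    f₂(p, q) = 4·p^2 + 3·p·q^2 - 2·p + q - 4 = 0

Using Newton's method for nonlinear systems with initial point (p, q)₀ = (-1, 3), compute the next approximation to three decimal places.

At (-1, 3): F = (-5.14112, -22.000).
Jacobian J = [[-10·p·q + q^2, -5·p^2 + 2·p·q + 4·q - cos(q) + 1], [8·p + 3·q^2 - 2, 6·p·q + 1]].
At the point, J = [[39.000, 2.98999], [17.000, -17.000]] (det J = -713.82987).
Solving J·Δ = −F gives Δ = (0.215, -1.080).
Then the next iterate is (p, q)₁ = (-0.785, 1.920).

(-0.785, 1.920)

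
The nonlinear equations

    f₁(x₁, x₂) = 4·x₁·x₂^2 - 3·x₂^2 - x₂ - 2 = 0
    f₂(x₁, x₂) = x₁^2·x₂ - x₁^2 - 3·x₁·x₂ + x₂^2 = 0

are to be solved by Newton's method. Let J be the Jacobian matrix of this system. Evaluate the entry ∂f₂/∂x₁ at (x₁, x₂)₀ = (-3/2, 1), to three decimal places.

-3.000

∂f₂/∂x₁ = 2·x₁·x₂ - 2·x₁ - 3·x₂.
At (-3/2, 1) this is -3.000.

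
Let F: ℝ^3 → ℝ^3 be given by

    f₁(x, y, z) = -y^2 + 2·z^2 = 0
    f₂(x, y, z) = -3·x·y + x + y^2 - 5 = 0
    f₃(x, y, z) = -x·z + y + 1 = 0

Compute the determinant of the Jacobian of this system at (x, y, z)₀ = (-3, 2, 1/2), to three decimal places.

J = [[0, -2·y, 4·z], [-3·y + 1, -3·x + 2·y, 0], [-z, 1, -x]].
At the point, J = [[0.000, -4.000, 2.000], [-5.000, 13.000, 0.000], [-0.500, 1.000, 3.000]].
det J = -57.000.

-57.000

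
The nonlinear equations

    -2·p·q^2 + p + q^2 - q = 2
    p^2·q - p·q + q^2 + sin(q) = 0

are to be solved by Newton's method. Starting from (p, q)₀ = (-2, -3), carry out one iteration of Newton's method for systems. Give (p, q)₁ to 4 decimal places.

(-1.3215, -1.9527)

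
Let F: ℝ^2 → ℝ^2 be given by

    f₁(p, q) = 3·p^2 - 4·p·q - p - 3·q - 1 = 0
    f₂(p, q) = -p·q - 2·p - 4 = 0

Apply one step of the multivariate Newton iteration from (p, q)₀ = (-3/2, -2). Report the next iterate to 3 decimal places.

At (-3/2, -2): F = (1.250, -4.000).
Jacobian J = [[6·p - 4·q - 1, -4·p - 3], [-q - 2, -p]].
At the point, J = [[-2.000, 3.000], [0.000, 1.500]] (det J = -3.000).
Solving J·Δ = −F gives Δ = (4.625, 2.667).
Then the next iterate is (p, q)₁ = (3.125, 0.667).

(3.125, 0.667)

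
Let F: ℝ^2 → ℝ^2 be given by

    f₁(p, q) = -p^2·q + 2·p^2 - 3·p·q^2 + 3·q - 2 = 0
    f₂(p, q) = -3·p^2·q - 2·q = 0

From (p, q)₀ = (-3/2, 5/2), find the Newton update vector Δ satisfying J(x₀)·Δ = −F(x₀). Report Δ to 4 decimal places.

At (-3/2, 5/2): F = (32.5000, -21.8750).
Jacobian J = [[-2·p·q + 4·p - 3·q^2, -p^2 - 6·p·q + 3], [-6·p·q, -3·p^2 - 2]].
At the point, J = [[-17.2500, 23.2500], [22.5000, -8.7500]] (det J = -372.1875).
Solving J·Δ = −F gives Δ = (0.6024, -0.9509).

(0.6024, -0.9509)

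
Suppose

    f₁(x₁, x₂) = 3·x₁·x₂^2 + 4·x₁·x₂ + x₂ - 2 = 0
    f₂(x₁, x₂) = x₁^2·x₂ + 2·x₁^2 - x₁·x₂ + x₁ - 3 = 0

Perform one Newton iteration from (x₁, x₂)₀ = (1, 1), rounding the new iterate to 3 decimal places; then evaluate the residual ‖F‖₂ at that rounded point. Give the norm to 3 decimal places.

At (1, 1): F = (6.000, 0.000).
Jacobian J = [[3·x₂^2 + 4·x₂, 6·x₁·x₂ + 4·x₁ + 1], [2·x₁·x₂ + 4·x₁ - x₂ + 1, x₁^2 - x₁]].
At the point, J = [[7.000, 11.000], [6.000, 0.000]] (det J = -66.000).
Solving J·Δ = −F gives Δ = (0.000, -0.545).
Then the next iterate is (x₁, x₂)₁ = (1.000, 0.455).
Re-evaluating at (1.000, 0.455): F = (0.89607, 0.000), so ‖F‖₂ = 0.896.

0.896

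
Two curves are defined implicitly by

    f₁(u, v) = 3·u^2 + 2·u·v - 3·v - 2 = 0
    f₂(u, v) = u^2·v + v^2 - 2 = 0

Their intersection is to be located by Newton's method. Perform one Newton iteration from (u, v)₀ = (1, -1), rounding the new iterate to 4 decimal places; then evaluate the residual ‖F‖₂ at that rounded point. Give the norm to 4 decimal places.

2.3000

At (1, -1): F = (2.0000, -2.0000).
Jacobian J = [[6·u + 2·v, 2·u - 3], [2·u·v, u^2 + 2·v]].
At the point, J = [[4.0000, -1.0000], [-2.0000, -1.0000]] (det J = -6.0000).
Solving J·Δ = −F gives Δ = (-0.6667, -0.6667).
Then the next iterate is (u, v)₁ = (0.3333, -1.6667).
Re-evaluating at (0.3333, -1.6667): F = (2.222344, 0.592737), so ‖F‖₂ = 2.3000.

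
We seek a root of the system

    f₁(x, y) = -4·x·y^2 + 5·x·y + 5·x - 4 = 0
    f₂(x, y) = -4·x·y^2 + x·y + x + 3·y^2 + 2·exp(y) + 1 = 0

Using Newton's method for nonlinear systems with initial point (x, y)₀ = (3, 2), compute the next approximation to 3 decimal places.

(2.409, 1.806)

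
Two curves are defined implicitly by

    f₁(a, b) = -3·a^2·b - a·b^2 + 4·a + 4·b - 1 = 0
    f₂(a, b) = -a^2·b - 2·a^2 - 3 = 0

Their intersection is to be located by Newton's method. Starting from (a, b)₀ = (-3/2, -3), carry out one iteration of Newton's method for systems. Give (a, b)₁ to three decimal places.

At (-3/2, -3): F = (14.750, -0.750).
Jacobian J = [[-6·a·b - b^2 + 4, -3·a^2 - 2·a·b + 4], [-2·a·b - 4·a, -a^2]].
At the point, J = [[-32.000, -11.750], [-3.000, -2.250]] (det J = 36.750).
Solving J·Δ = −F gives Δ = (1.143, -1.857).
Then the next iterate is (a, b)₁ = (-0.357, -4.857).

(-0.357, -4.857)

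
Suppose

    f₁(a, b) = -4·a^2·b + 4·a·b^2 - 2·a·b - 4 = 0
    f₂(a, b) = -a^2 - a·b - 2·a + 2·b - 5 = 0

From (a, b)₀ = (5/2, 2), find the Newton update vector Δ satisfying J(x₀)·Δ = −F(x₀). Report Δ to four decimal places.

At (5/2, 2): F = (-24.0000, -17.2500).
Jacobian J = [[-8·a·b + 4·b^2 - 2·b, -4·a^2 + 8·a·b - 2·a], [-2·a - b - 2, -a + 2]].
At the point, J = [[-28.0000, 10.0000], [-9.0000, -0.5000]] (det J = 104.0000).
Solving J·Δ = −F gives Δ = (-1.7740, -2.5673).

(-1.7740, -2.5673)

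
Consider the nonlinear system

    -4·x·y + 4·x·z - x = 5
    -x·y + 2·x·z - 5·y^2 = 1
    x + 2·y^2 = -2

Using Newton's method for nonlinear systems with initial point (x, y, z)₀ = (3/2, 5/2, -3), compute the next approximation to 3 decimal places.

(-0.808, 1.131, -6.635)

At (3/2, 5/2, -3): F = (-39.500, -45.000, 16.000).
Jacobian J = [[-4·y + 4·z - 1, -4·x, 4·x], [-y + 2·z, -x - 10·y, 2·x], [1, 4·y, 0]].
At the point, J = [[-23.000, -6.000, 6.000], [-8.500, -26.500, 3.000], [1.000, 10.000, 0.000]] (det J = 321.000).
Solving J·Δ = −F gives Δ = (-2.308, -1.369, -3.635).
Then the next iterate is (x, y, z)₁ = (-0.808, 1.131, -6.635).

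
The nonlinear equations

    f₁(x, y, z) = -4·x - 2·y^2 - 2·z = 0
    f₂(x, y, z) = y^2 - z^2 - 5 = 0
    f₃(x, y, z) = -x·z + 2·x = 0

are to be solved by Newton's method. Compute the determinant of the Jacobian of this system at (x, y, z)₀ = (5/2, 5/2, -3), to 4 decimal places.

J = [[-4, -4·y, -2], [0, 2·y, -2·z], [-z + 2, 0, -x]].
At the point, J = [[-4.0000, -10.0000, -2.0000], [0.0000, 5.0000, 6.0000], [5.0000, 0.0000, -2.5000]].
det J = -200.0000.

-200.0000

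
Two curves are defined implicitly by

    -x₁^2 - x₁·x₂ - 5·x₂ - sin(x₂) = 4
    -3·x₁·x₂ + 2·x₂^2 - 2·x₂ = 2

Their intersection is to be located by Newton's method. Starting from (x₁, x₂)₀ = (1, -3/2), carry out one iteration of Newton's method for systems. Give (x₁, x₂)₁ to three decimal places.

At (1, -3/2): F = (4.99749, 10.000).
Jacobian J = [[-2·x₁ - x₂, -x₁ - cos(x₂) - 5], [-3·x₂, -3·x₁ + 4·x₂ - 2]].
At the point, J = [[-0.500, -6.07074], [4.500, -11.000]] (det J = 32.81832).
Solving J·Δ = −F gives Δ = (-0.175, 0.838).
Then the next iterate is (x₁, x₂)₁ = (0.825, -0.662).

(0.825, -0.662)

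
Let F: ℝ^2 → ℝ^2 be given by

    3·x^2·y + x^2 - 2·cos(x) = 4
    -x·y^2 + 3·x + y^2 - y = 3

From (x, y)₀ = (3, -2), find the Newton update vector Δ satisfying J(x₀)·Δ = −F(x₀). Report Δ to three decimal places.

(-1.818, -0.260)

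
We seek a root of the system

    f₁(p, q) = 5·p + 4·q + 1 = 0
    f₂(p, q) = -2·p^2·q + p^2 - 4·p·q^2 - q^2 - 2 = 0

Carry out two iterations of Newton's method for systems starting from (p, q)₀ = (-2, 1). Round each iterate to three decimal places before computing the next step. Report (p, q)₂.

At (-2, 1): F = (-5.000, 1.000).
Jacobian J = [[5, 4], [-4·p·q + 2·p - 4·q^2, -2·p^2 - 8·p·q - 2·q]].
At the point, J = [[5.000, 4.000], [0.000, 6.000]] (det J = 30.000).
Solving J·Δ = −F gives Δ = (1.133, -0.167).
Then the next iterate is (p, q)₁ = (-0.867, 0.833).
Round to (-0.867, 0.833) and repeat: F = (-0.003, -0.78811), J = [[5.000, 4.000], [-1.62071, 2.60831]].
Δ = (-0.161, 0.202), so (p, q)₂ = (-1.028, 1.035).

(-1.028, 1.035)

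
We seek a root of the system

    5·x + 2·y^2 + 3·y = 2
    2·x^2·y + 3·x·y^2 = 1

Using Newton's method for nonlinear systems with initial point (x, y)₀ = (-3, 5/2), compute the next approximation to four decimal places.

At (-3, 5/2): F = (3.0000, -12.2500).
Jacobian J = [[5, 4·y + 3], [4·x·y + 3·y^2, 2·x^2 + 6·x·y]].
At the point, J = [[5.0000, 13.0000], [-11.2500, -27.0000]] (det J = 11.2500).
Solving J·Δ = −F gives Δ = (-6.9556, 2.4444).
Then the next iterate is (x, y)₁ = (-9.9556, 4.9444).

(-9.9556, 4.9444)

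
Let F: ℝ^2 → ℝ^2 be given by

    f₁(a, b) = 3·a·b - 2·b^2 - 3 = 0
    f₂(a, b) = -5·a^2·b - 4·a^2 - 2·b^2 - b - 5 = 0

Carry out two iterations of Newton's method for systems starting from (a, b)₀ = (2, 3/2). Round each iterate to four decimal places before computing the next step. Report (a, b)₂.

At (2, 3/2): F = (1.5000, -57.0000).
Jacobian J = [[3·b, 3·a - 4·b], [-10·a·b - 8·a, -5·a^2 - 4·b - 1]].
At the point, J = [[4.5000, 0.0000], [-46.0000, -27.0000]] (det J = -121.5000).
Solving J·Δ = −F gives Δ = (-0.3333, -1.5432).
Then the next iterate is (a, b)₁ = (1.6667, -0.0432).
Round to (1.6667, -0.0432) and repeat: F = (-3.219737, -15.472064), J = [[-0.1296, 5.1729], [-12.613586, -14.716644]].
Δ = (-1.8974, 0.5749), so (a, b)₂ = (-0.2307, 0.5317).

(-0.2307, 0.5317)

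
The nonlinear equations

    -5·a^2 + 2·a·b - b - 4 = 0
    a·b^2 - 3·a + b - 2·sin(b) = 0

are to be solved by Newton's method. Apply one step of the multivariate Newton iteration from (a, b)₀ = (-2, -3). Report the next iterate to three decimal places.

At (-2, -3): F = (-9.000, -14.71776).
Jacobian J = [[-10·a + 2·b, 2·a - 1], [b^2 - 3, 2·a·b - 2·cos(b) + 1]].
At the point, J = [[14.000, -5.000], [6.000, 14.97998]] (det J = 239.71979).
Solving J·Δ = −F gives Δ = (0.869, 0.634).
Then the next iterate is (a, b)₁ = (-1.131, -2.366).

(-1.131, -2.366)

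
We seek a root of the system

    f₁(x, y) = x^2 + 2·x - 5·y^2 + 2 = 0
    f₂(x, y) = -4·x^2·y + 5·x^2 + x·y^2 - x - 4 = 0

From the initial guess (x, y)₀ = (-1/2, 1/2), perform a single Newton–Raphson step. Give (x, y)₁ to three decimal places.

At (-1/2, 1/2): F = (0.000, -2.875).
Jacobian J = [[2·x + 2, -10·y], [-8·x·y + 10·x + y^2 - 1, -4·x^2 + 2·x·y]].
At the point, J = [[1.000, -5.000], [-3.750, -1.500]] (det J = -20.250).
Solving J·Δ = −F gives Δ = (-0.710, -0.142).
Then the next iterate is (x, y)₁ = (-1.210, 0.358).

(-1.210, 0.358)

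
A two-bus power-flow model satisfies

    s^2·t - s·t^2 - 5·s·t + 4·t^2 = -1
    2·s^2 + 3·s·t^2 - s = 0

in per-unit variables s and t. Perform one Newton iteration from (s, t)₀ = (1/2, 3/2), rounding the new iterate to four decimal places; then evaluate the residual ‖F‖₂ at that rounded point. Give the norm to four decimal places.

1.7972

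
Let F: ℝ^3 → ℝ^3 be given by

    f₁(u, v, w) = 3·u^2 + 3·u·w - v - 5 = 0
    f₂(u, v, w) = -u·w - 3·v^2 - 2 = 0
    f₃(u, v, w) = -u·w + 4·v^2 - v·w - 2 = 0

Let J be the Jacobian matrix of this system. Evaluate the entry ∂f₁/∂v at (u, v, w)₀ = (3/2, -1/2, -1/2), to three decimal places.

-1.000

∂f₁/∂v = -1.
At (3/2, -1/2, -1/2) this is -1.000.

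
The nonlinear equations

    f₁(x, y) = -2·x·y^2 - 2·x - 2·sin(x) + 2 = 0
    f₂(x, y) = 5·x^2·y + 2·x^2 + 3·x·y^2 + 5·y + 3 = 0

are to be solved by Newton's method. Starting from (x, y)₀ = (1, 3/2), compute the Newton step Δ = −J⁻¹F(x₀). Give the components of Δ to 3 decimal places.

(-4.110, 4.162)

At (1, 3/2): F = (-6.18294, 26.750).
Jacobian J = [[-2·y^2 - 2·cos(x) - 2, -4·x·y], [10·x·y + 4·x + 3·y^2, 5·x^2 + 6·x·y + 5]].
At the point, J = [[-7.58060, -6.000], [25.750, 19.000]] (det J = 10.46851).
Solving J·Δ = −F gives Δ = (-4.110, 4.162).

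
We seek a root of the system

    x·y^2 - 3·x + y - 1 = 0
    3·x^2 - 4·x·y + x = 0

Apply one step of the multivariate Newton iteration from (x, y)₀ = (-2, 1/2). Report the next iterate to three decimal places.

(-0.457, 1.257)

At (-2, 1/2): F = (5.000, 14.000).
Jacobian J = [[y^2 - 3, 2·x·y + 1], [6·x - 4·y + 1, -4·x]].
At the point, J = [[-2.750, -1.000], [-13.000, 8.000]] (det J = -35.000).
Solving J·Δ = −F gives Δ = (1.543, 0.757).
Then the next iterate is (x, y)₁ = (-0.457, 1.257).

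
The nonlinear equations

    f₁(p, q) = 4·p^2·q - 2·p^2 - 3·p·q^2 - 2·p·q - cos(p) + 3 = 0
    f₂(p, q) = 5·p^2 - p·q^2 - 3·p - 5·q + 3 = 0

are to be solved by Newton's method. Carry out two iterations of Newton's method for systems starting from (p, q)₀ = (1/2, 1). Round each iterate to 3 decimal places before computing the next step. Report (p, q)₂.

(1.050, 0.915)

At (1/2, 1): F = (0.12242, -2.750).
Jacobian J = [[8·p·q - 4·p - 3·q^2 - 2·q + sin(p), 4·p^2 - 6·p·q - 2·p], [10·p - q^2 - 3, -2·p·q - 5]].
At the point, J = [[-2.52057, -3.000], [1.000, -6.000]] (det J = 18.12345).
Solving J·Δ = −F gives Δ = (0.496, -0.376).
Then the next iterate is (p, q)₁ = (0.996, 0.624).
Round to (0.996, 0.624) and repeat: F = (0.54191, 1.46426), J = [[-0.58879, -1.75296], [6.57062, -6.24301]].
Δ = (0.054, 0.291), so (p, q)₂ = (1.050, 0.915).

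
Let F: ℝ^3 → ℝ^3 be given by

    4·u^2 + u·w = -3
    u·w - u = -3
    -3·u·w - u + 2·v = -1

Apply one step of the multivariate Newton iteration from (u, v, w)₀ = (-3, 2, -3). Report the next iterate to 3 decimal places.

(-1.565, -8.130, 0.087)

At (-3, 2, -3): F = (48.000, 15.000, -19.000).
Jacobian J = [[8·u + w, 0, u], [w - 1, 0, u], [-3·w - 1, 2, -3·u]].
At the point, J = [[-27.000, 0.000, -3.000], [-4.000, 0.000, -3.000], [8.000, 2.000, 9.000]] (det J = -138.000).
Solving J·Δ = −F gives Δ = (1.435, -10.130, 3.087).
Then the next iterate is (u, v, w)₁ = (-1.565, -8.130, 0.087).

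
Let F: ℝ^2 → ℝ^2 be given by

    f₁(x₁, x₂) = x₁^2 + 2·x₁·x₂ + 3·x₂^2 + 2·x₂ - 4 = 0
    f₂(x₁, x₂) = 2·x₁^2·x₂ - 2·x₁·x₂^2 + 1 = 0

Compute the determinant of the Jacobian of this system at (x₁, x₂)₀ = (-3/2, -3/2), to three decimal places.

72.000

J = [[2·x₁ + 2·x₂, 2·x₁ + 6·x₂ + 2], [4·x₁·x₂ - 2·x₂^2, 2·x₁^2 - 4·x₁·x₂]].
At the point, J = [[-6.000, -10.000], [4.500, -4.500]].
det J = 72.000.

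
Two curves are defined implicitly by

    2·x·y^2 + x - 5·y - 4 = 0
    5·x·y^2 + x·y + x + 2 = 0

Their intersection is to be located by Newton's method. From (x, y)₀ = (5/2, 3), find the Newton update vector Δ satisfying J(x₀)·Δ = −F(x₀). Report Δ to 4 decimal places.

(3.6515, -3.9152)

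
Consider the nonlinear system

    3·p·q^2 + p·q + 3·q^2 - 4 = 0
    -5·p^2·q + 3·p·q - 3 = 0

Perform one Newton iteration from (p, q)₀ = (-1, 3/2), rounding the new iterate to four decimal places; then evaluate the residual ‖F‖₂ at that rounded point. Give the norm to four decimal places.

At (-1, 3/2): F = (-5.5000, -15.0000).
Jacobian J = [[3·q^2 + q, 6·p·q + p + 6·q], [-10·p·q + 3·q, -5·p^2 + 3·p]].
At the point, J = [[8.2500, -1.0000], [19.5000, -8.0000]] (det J = -46.5000).
Solving J·Δ = −F gives Δ = (0.6237, -0.3548).
Then the next iterate is (p, q)₁ = (-0.3763, 1.1452).
Re-evaluating at (-0.3763, 1.1452): F = (-1.977023, -5.103628), so ‖F‖₂ = 5.4732.

5.4732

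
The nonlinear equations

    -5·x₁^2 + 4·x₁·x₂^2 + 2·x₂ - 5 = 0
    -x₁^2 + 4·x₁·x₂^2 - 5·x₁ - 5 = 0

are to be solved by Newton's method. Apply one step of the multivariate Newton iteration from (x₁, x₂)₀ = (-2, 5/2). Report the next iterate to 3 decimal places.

At (-2, 5/2): F = (-70.000, -49.000).
Jacobian J = [[-10·x₁ + 4·x₂^2, 8·x₁·x₂ + 2], [-2·x₁ + 4·x₂^2 - 5, 8·x₁·x₂]].
At the point, J = [[45.000, -38.000], [24.000, -40.000]] (det J = -888.000).
Solving J·Δ = −F gives Δ = (1.056, -0.591).
Then the next iterate is (x₁, x₂)₁ = (-0.944, 1.909).

(-0.944, 1.909)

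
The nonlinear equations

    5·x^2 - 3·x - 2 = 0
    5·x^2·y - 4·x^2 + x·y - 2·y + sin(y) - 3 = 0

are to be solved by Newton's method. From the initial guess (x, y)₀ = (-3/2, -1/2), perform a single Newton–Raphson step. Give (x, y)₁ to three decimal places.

(-0.736, -0.287)

At (-3/2, -1/2): F = (13.750, -16.35443).
Jacobian J = [[10·x - 3, 0], [10·x·y - 8·x + y, 5·x^2 + x + cos(y) - 2]].
At the point, J = [[-18.000, 0.000], [19.000, 8.62758]] (det J = -155.29649).
Solving J·Δ = −F gives Δ = (0.764, 0.213).
Then the next iterate is (x, y)₁ = (-0.736, -0.287).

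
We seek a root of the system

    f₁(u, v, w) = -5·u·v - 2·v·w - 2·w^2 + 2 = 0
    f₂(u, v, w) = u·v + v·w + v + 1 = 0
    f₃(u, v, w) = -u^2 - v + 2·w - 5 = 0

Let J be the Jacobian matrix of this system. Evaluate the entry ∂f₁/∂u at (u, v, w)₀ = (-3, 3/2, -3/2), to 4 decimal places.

-7.5000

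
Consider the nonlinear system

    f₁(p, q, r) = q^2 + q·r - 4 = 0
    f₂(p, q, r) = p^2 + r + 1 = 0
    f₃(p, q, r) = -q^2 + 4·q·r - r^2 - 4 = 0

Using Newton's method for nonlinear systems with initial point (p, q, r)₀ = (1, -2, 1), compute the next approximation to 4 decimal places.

(0.2283, -1.6957, -0.4565)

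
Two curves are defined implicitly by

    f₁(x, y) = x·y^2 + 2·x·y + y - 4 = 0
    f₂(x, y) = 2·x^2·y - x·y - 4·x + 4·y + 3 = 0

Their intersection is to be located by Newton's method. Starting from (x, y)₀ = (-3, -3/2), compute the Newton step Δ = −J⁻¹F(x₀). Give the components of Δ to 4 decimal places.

(0.1084, 0.8328)

At (-3, -3/2): F = (-3.2500, -22.5000).
Jacobian J = [[y^2 + 2·y, 2·x·y + 2·x + 1], [4·x·y - y - 4, 2·x^2 - x + 4]].
At the point, J = [[-0.7500, 4.0000], [15.5000, 25.0000]] (det J = -80.7500).
Solving J·Δ = −F gives Δ = (0.1084, 0.8328).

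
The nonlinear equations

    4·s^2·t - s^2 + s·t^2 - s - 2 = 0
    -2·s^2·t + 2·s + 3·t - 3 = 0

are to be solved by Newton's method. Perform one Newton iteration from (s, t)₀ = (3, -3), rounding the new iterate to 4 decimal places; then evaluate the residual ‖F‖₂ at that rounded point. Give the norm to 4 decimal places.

18.0646

At (3, -3): F = (-95.0000, 48.0000).
Jacobian J = [[8·s·t - 2·s + t^2 - 1, 4·s^2 + 2·s·t], [-4·s·t + 2, -2·s^2 + 3]].
At the point, J = [[-70.0000, 18.0000], [38.0000, -15.0000]] (det J = 366.0000).
Solving J·Δ = −F gives Δ = (-1.5328, -0.6831).
Then the next iterate is (s, t)₁ = (1.4672, -3.6831).
Re-evaluating at (1.4672, -3.6831): F = (-17.431058, 4.742141), so ‖F‖₂ = 18.0646.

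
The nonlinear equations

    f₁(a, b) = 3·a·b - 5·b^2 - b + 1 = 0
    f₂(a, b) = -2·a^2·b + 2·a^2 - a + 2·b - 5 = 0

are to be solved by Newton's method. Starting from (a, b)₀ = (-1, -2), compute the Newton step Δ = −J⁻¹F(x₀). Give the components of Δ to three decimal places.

(-0.154, 0.630)

At (-1, -2): F = (-11.000, -2.000).
Jacobian J = [[3·b, 3·a - 10·b - 1], [-4·a·b + 4·a - 1, -2·a^2 + 2]].
At the point, J = [[-6.000, 16.000], [-13.000, 0.000]] (det J = 208.000).
Solving J·Δ = −F gives Δ = (-0.154, 0.630).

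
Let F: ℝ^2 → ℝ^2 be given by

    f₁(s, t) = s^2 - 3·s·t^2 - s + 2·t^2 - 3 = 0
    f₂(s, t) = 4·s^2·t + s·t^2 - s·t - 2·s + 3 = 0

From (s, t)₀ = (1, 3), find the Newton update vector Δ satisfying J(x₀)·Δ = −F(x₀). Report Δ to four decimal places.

(0.0909, -2.3939)

At (1, 3): F = (-12.0000, 19.0000).
Jacobian J = [[2·s - 3·t^2 - 1, -6·s·t + 4·t], [8·s·t + t^2 - t - 2, 4·s^2 + 2·s·t - s]].
At the point, J = [[-26.0000, -6.0000], [28.0000, 9.0000]] (det J = -66.0000).
Solving J·Δ = −F gives Δ = (0.0909, -2.3939).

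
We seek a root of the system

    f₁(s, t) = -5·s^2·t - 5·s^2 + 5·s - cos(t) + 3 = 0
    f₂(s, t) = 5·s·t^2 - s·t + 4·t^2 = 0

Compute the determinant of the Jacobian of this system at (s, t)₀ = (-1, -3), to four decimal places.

141.7738

J = [[-10·s·t - 10·s + 5, -5·s^2 + sin(t)], [5·t^2 - t, 10·s·t - s + 8·t]].
At the point, J = [[-15.0000, -5.141120], [48.0000, 7.0000]].
det J = 141.7738.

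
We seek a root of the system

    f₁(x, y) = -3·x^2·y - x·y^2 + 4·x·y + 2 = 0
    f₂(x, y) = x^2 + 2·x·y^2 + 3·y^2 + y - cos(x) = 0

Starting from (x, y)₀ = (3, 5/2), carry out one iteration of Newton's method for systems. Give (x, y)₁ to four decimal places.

(2.6762, 1.1369)

At (3, 5/2): F = (-54.2500, 68.739992).
Jacobian J = [[-6·x·y - y^2 + 4·y, -3·x^2 - 2·x·y + 4·x], [2·x + 2·y^2 + sin(x), 4·x·y + 6·y + 1]].
At the point, J = [[-41.2500, -30.0000], [18.641120, 46.0000]] (det J = -1338.266400).
Solving J·Δ = −F gives Δ = (-0.3238, -1.3631).
Then the next iterate is (x, y)₁ = (2.6762, 1.1369).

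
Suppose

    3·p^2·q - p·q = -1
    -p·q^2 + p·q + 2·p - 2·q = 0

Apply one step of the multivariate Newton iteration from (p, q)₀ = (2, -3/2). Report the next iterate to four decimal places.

(1.0307, -1.6994)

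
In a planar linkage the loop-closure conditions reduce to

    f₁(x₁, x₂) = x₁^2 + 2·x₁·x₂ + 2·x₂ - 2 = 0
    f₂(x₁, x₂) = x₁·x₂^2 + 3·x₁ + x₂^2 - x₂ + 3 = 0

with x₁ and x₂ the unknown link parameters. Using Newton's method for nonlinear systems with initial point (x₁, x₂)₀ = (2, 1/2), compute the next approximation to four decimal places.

(-2.7895, 3.6579)

At (2, 1/2): F = (5.0000, 9.2500).
Jacobian J = [[2·x₁ + 2·x₂, 2·x₁ + 2], [x₂^2 + 3, 2·x₁·x₂ + 2·x₂ - 1]].
At the point, J = [[5.0000, 6.0000], [3.2500, 2.0000]] (det J = -9.5000).
Solving J·Δ = −F gives Δ = (-4.7895, 3.1579).
Then the next iterate is (x₁, x₂)₁ = (-2.7895, 3.6579).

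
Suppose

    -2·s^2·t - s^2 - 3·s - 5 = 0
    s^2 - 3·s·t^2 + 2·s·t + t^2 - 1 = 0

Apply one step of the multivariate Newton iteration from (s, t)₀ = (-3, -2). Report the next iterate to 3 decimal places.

At (-3, -2): F = (31.000, 60.000).
Jacobian J = [[-4·s·t - 2·s - 3, -2·s^2], [2·s - 3·t^2 + 2·t, -6·s·t + 2·s + 2·t]].
At the point, J = [[-21.000, -18.000], [-22.000, -46.000]] (det J = 570.000).
Solving J·Δ = −F gives Δ = (0.607, 1.014).
Then the next iterate is (s, t)₁ = (-2.393, -0.986).

(-2.393, -0.986)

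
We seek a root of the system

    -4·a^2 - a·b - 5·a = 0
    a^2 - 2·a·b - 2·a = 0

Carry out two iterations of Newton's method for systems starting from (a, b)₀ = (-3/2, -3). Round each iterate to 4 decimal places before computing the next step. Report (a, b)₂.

At (-3/2, -3): F = (-6.0000, -3.7500).
Jacobian J = [[-8·a - b - 5, -a], [2·a - 2·b - 2, -2·a]].
At the point, J = [[10.0000, 1.5000], [1.0000, 3.0000]] (det J = 28.5000).
Solving J·Δ = −F gives Δ = (0.4342, 1.1053).
Then the next iterate is (a, b)₁ = (-1.0658, -1.8947).
Round to (-1.0658, -1.8947) and repeat: F = (-1.234090, -0.771213), J = [[5.4211, 1.0658], [-0.3422, 2.1316]].
Δ = (0.1517, 0.3862), so (a, b)₂ = (-0.9141, -1.5085).

(-0.9141, -1.5085)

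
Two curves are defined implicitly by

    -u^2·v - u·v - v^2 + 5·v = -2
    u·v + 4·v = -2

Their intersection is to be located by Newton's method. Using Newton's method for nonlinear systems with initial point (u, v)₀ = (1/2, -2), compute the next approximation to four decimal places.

(0.1957, -0.5797)

At (1/2, -2): F = (-10.5000, -7.0000).
Jacobian J = [[-2·u·v - v, -u^2 - u - 2·v + 5], [v, u + 4]].
At the point, J = [[4.0000, 8.2500], [-2.0000, 4.5000]] (det J = 34.5000).
Solving J·Δ = −F gives Δ = (-0.3043, 1.4203).
Then the next iterate is (u, v)₁ = (0.1957, -0.5797).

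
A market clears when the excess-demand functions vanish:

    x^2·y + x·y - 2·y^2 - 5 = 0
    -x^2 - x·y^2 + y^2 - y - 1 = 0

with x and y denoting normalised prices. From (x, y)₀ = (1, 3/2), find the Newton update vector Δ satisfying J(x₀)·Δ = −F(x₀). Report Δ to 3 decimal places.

(-0.349, -2.017)

At (1, 3/2): F = (-6.500, -3.500).
Jacobian J = [[2·x·y + y, x^2 + x - 4·y], [-2·x - y^2, -2·x·y + 2·y - 1]].
At the point, J = [[4.500, -4.000], [-4.250, -1.000]] (det J = -21.500).
Solving J·Δ = −F gives Δ = (-0.349, -2.017).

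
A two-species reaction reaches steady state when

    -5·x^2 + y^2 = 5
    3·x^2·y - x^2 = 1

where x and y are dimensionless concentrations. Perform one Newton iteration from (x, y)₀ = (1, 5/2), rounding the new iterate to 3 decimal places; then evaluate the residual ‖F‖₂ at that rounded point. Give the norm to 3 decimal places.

1.465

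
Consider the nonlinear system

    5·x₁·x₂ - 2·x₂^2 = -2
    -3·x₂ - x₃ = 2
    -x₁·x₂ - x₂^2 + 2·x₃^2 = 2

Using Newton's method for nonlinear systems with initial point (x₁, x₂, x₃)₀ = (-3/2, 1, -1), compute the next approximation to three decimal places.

(-3.750, -0.630, -0.109)

At (-3/2, 1, -1): F = (-7.500, -4.000, 0.500).
Jacobian J = [[5·x₂, 5·x₁ - 4·x₂, 0], [0, -3, -1], [-x₂, -x₁ - 2·x₂, 4·x₃]].
At the point, J = [[5.000, -11.500, 0.000], [0.000, -3.000, -1.000], [-1.000, -0.500, -4.000]] (det J = 46.000).
Solving J·Δ = −F gives Δ = (-2.250, -1.630, 0.891).
Then the next iterate is (x₁, x₂, x₃)₁ = (-3.750, -0.630, -0.109).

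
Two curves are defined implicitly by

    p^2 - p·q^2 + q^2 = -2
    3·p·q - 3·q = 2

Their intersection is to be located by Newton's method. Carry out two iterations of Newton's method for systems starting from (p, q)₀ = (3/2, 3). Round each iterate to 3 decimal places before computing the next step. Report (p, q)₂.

At (3/2, 3): F = (-0.250, 2.500).
Jacobian J = [[2·p - q^2, -2·p·q + 2·q], [3·q, 3·p - 3]].
At the point, J = [[-6.000, -3.000], [9.000, 1.500]] (det J = 18.000).
Solving J·Δ = −F gives Δ = (-0.396, 0.708).
Then the next iterate is (p, q)₁ = (1.104, 3.708).
Round to (1.104, 3.708) and repeat: F = (1.78889, -0.84310), J = [[-11.54126, -0.77126], [11.124, 0.312]].
Δ = (0.019, 2.043), so (p, q)₂ = (1.123, 5.751).

(1.123, 5.751)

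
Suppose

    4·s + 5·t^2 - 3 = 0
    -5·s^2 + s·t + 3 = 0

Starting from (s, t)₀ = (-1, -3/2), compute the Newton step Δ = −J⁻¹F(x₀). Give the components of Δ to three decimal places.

At (-1, -3/2): F = (4.250, -0.500).
Jacobian J = [[4, 10·t], [-10·s + t, s]].
At the point, J = [[4.000, -15.000], [8.500, -1.000]] (det J = 123.500).
Solving J·Δ = −F gives Δ = (0.095, 0.309).

(0.095, 0.309)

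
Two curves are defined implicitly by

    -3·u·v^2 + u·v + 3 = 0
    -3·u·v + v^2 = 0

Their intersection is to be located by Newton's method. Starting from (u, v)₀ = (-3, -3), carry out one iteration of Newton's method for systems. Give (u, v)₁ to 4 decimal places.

At (-3, -3): F = (93.0000, -18.0000).
Jacobian J = [[-3·v^2 + v, -6·u·v + u], [-3·v, -3·u + 2·v]].
At the point, J = [[-30.0000, -57.0000], [9.0000, 3.0000]] (det J = 423.0000).
Solving J·Δ = −F gives Δ = (1.7660, 0.7021).
Then the next iterate is (u, v)₁ = (-1.2340, -2.2979).

(-1.2340, -2.2979)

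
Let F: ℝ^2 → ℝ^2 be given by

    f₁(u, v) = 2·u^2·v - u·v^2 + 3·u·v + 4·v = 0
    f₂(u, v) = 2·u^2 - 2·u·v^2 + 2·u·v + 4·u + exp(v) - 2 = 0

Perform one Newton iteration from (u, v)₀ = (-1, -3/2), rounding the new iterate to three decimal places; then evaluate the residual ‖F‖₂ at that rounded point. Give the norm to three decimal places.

67.830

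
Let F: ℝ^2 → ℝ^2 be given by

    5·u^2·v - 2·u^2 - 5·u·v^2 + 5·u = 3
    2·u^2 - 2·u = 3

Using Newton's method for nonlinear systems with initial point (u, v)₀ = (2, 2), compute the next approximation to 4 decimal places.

(1.8333, 1.8083)

At (2, 2): F = (-1.0000, 1.0000).
Jacobian J = [[10·u·v - 4·u - 5·v^2 + 5, 5·u^2 - 10·u·v], [4·u - 2, 0]].
At the point, J = [[17.0000, -20.0000], [6.0000, 0.0000]] (det J = 120.0000).
Solving J·Δ = −F gives Δ = (-0.1667, -0.1917).
Then the next iterate is (u, v)₁ = (1.8333, 1.8083).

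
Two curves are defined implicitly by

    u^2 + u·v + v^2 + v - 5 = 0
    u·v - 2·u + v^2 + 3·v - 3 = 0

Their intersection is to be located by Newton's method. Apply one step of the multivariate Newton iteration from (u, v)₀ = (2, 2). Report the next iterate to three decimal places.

(1.407, 1.222)

At (2, 2): F = (9.000, 7.000).
Jacobian J = [[2·u + v, u + 2·v + 1], [v - 2, u + 2·v + 3]].
At the point, J = [[6.000, 7.000], [0.000, 9.000]] (det J = 54.000).
Solving J·Δ = −F gives Δ = (-0.593, -0.778).
Then the next iterate is (u, v)₁ = (1.407, 1.222).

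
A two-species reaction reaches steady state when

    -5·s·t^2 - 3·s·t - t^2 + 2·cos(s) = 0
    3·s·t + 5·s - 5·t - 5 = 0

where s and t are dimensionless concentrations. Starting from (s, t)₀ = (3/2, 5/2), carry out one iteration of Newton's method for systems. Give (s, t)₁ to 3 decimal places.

(1.351, 1.263)

At (3/2, 5/2): F = (-64.23353, 1.250).
Jacobian J = [[-5·t^2 - 3·t - 2·sin(s), -10·s·t - 3·s - 2·t], [3·t + 5, 3·s - 5]].
At the point, J = [[-40.74499, -47.000], [12.500, -0.500]] (det J = 607.87249).
Solving J·Δ = −F gives Δ = (-0.149, -1.237).
Then the next iterate is (s, t)₁ = (1.351, 1.263).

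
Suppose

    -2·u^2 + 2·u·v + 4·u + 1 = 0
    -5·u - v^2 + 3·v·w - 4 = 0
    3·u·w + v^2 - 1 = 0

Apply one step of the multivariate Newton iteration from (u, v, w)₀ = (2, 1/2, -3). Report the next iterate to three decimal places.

(1.389, -0.708, -0.590)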